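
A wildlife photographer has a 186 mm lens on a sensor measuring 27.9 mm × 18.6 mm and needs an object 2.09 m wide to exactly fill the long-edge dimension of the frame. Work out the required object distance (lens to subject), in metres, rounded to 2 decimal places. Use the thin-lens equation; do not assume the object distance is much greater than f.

W: 2.09 m = 2090 mm.
Magnification m = w/W = dᵢ/dₒ; combined with 1/f = 1/dₒ + 1/dᵢ this gives dₒ = f·(1 + W/w).
dₒ = 186 mm × (1 + 2090/27.9) = 186 × 75.9104 ≈ 14119.333 mm = 14.1193 m.

14.12 m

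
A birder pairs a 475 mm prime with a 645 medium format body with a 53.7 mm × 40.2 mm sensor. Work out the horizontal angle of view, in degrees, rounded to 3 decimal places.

Angle of view α = 2·arctan(w/2f) with w = 53.7 mm and f = 475 mm.
w/2f = 0.05653; arctan(0.05653) ≈ 3.2353°, so α ≈ 6.4706°.

6.471°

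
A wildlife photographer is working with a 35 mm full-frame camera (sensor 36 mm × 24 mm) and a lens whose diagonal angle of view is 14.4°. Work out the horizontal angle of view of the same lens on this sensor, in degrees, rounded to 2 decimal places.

12.00°

Sensor diagonal = √(36² + 24²) = √1872.0000 ≈ 43.2666 mm.
From the diagonal AOV: f = 43.2666 / (2·tan(7.2°)) = 43.2666 / 0.25266 ≈ 171.2453 mm.
Horizontal AOV = 2·arctan(36 / (2 × 171.2453)) = 2·arctan(0.10511) ≈ 12.0009°.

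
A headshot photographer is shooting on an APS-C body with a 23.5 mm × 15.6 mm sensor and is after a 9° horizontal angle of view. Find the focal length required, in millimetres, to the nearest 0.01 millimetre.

From α = 2·arctan(w/2f) we get f = w / (2·tan(α/2)).
With w = 23.5 mm and α/2 = 4.5°, tan(α/2) ≈ 0.07870, so f ≈ 23.5 / 0.15740 ≈ 149.2979 mm.

149.30 mm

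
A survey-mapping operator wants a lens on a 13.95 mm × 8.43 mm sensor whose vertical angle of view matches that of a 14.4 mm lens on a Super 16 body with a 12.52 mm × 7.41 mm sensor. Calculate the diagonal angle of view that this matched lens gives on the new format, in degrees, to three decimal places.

52.898°

Equal vertical AOV ⇒ f₂ = f₁ · 8.43/7.41 = 14.4 × 1.13765 ≈ 16.3822 mm.
Sensor diagonal = √(13.95² + 8.43²) = √265.6674 ≈ 16.2993 mm.
Diagonal AOV on the new format = 2·arctan(16.2993 / (2 × 16.3822)) = 2·arctan(0.49747) ≈ 52.8980°.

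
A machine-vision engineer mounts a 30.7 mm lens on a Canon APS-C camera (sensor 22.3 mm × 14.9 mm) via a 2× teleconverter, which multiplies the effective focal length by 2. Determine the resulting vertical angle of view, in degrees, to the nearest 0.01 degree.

13.84°

Effective focal length f = 30.7 × 2 = 61.4 mm.
α = 2·arctan(14.9 / (2 × 61.4)) = 2·arctan(0.12134) ≈ 13.8364°.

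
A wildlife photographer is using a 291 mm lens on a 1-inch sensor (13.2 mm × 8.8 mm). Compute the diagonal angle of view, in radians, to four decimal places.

0.0545 rad

Sensor diagonal = √(13.2² + 8.8²) = √251.6800 ≈ 15.8644 mm.
Angle of view α = 2·arctan(d/2f) with d = 15.8644 mm and f = 291 mm.
d/2f = 0.02726; arctan(0.02726) ≈ 0.0273 rad, so α ≈ 0.0545 rad.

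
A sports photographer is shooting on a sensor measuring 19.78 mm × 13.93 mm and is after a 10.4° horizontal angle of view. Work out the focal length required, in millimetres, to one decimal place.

108.7 mm

From α = 2·arctan(w/2f) we get f = w / (2·tan(α/2)).
With w = 19.78 mm and α/2 = 5.2°, tan(α/2) ≈ 0.09101, so f ≈ 19.78 / 0.18201 ≈ 108.6728 mm.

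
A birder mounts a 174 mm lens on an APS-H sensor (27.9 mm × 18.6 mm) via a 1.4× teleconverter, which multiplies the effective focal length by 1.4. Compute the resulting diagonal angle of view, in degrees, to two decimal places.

7.87°

Effective focal length f = 174 × 1.4 = 243.6 mm.
Sensor diagonal = √(27.9² + 18.6²) = √1124.3700 ≈ 33.5316 mm.
α = 2·arctan(33.532 / (2 × 243.6)) = 2·arctan(0.06883) ≈ 7.8744°.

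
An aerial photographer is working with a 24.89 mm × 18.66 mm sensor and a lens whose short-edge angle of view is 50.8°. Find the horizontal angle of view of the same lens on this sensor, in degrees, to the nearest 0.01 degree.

From the short-edge AOV: f = 18.66 / (2·tan(25.4°)) = 18.66 / 0.94967 ≈ 19.6489 mm.
Horizontal AOV = 2·arctan(24.89 / (2 × 19.6489)) = 2·arctan(0.63337) ≈ 64.6977°.

64.70°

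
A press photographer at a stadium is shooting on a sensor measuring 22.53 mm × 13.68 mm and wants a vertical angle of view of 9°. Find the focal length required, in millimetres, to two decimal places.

From α = 2·arctan(h/2f) we get f = h / (2·tan(α/2)).
With h = 13.68 mm and α/2 = 4.5°, tan(α/2) ≈ 0.07870, so f ≈ 13.68 / 0.15740 ≈ 86.9104 mm.

86.91 mm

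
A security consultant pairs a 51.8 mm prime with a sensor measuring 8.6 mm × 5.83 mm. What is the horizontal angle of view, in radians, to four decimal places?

Angle of view α = 2·arctan(w/2f) with w = 8.6 mm and f = 51.8 mm.
w/2f = 0.08301; arctan(0.08301) ≈ 0.0828 rad, so α ≈ 0.1656 rad.

0.1656 rad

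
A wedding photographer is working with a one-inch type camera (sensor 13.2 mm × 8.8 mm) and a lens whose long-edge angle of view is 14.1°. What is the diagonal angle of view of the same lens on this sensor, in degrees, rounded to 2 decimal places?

From the long-edge AOV: f = 13.2 / (2·tan(7.05°)) = 13.2 / 0.24734 ≈ 53.3676 mm.
Sensor diagonal = √(13.2² + 8.8²) = √251.6800 ≈ 15.8644 mm.
Diagonal AOV = 2·arctan(15.8644 / (2 × 53.3676)) = 2·arctan(0.14863) ≈ 16.9083°.

16.91°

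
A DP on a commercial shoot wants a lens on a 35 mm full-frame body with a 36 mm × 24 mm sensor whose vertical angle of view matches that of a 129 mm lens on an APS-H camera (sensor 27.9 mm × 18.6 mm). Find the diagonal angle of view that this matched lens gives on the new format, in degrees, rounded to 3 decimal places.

Equal vertical AOV ⇒ f₂ = f₁ · 24/18.6 = 129 × 1.29032 ≈ 166.4516 mm.
Sensor diagonal = √(36² + 24²) = √1872.0000 ≈ 43.2666 mm.
Diagonal AOV on the new format = 2·arctan(43.2666 / (2 × 166.4516)) = 2·arctan(0.12997) ≈ 14.8102°.

14.810°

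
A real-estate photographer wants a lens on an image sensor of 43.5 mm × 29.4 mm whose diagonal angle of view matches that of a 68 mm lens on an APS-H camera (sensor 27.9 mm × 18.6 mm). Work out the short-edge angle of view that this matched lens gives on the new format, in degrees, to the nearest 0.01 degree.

15.72°

Sensor diagonal = √(27.9² + 18.6²) = √1124.3700 ≈ 33.5316 mm.
Sensor diagonal = √(43.5² + 29.4²) = √2756.6100 ≈ 52.5034 mm.
Equal diagonal AOV ⇒ f₂ = f₁ · 52.5034/33.5316 = 68 × 1.56579 ≈ 106.4736 mm.
Short-edge AOV on the new format = 2·arctan(29.4 / (2 × 106.4736)) = 2·arctan(0.13806) ≈ 15.7214°.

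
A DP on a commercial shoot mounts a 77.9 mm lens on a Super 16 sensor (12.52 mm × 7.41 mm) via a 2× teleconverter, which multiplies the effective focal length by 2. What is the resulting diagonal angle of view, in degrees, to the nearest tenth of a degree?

5.3°

Effective focal length f = 77.9 × 2 = 155.8 mm.
Sensor diagonal = √(12.52² + 7.41²) = √211.6585 ≈ 14.5485 mm.
α = 2·arctan(14.548 / (2 × 155.8)) = 2·arctan(0.04669) ≈ 5.3464°.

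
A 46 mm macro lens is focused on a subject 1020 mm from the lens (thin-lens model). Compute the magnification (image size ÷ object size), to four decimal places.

Thin lens: 1/f = 1/dₒ + 1/dᵢ → 1/dᵢ = 1/46 − 1/1020 = 0.0207587 mm⁻¹, so dᵢ ≈ 48.1725 mm.
Magnification m = dᵢ/dₒ = 48.1725/1020 ≈ 0.04723.

0.0472×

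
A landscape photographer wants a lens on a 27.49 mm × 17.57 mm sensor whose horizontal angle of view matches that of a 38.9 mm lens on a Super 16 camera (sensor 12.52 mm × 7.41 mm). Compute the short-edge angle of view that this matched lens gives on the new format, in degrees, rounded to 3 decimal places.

11.745°

Equal horizontal AOV ⇒ f₂ = f₁ · 27.49/12.52 = 38.9 × 2.19569 ≈ 85.4122 mm.
Short-edge AOV on the new format = 2·arctan(17.57 / (2 × 85.4122)) = 2·arctan(0.10285) ≈ 11.7449°.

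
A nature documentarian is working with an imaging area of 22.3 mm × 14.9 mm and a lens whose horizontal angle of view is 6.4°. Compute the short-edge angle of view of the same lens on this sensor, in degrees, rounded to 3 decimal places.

4.279°

From the horizontal AOV: f = 22.3 / (2·tan(3.2°)) = 22.3 / 0.11182 ≈ 199.4324 mm.
Short-edge AOV = 2·arctan(14.9 / (2 × 199.4324)) = 2·arctan(0.03736) ≈ 4.2787°.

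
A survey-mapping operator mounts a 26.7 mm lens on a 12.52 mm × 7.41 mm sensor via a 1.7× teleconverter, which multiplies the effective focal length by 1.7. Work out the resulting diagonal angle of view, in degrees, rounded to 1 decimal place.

Effective focal length f = 26.7 × 1.7 = 45.39 mm.
Sensor diagonal = √(12.52² + 7.41²) = √211.6585 ≈ 14.5485 mm.
α = 2·arctan(14.548 / (2 × 45.39)) = 2·arctan(0.16026) ≈ 18.2097°.

18.2°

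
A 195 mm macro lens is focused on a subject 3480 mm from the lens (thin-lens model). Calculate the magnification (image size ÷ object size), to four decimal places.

0.0594×

Thin lens: 1/f = 1/dₒ + 1/dᵢ → 1/dᵢ = 1/195 − 1/3480 = 0.0048408 mm⁻¹, so dᵢ ≈ 206.5753 mm.
Magnification m = dᵢ/dₒ = 206.5753/3480 ≈ 0.05936.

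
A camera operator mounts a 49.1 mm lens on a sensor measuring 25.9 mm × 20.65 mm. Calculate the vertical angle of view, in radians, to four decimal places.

Angle of view α = 2·arctan(h/2f) with h = 20.65 mm and f = 49.1 mm.
h/2f = 0.21029; arctan(0.21029) ≈ 0.2073 rad, so α ≈ 0.4145 rad.

0.4145 rad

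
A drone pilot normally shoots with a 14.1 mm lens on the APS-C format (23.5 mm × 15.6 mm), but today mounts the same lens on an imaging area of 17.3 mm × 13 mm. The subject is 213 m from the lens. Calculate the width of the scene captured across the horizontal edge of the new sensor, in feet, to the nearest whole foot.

857 ft

The focal length stays 14.1 mm; the relevant sensor dimension is now w = 17.3 mm. Object distance dₒ = 213 m = 213000 mm.
Thin-lens field width W = w·(dₒ − f)/f = 17.3 × (213000 − 14.1)/14.1 ≈ 261323.126 mm = 261323.126/304.8 ft = 857.359 ft.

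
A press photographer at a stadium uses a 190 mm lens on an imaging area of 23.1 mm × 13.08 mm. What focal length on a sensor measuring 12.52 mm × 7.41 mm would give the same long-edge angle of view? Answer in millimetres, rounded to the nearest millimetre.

Equal angle of view means equal width/f ratio, so f₂ = f₁ · (width₂/width₁) = 190 × 12.52/23.1.
f₂ = 190 × 0.54199 ≈ 102.978 mm.

103 mm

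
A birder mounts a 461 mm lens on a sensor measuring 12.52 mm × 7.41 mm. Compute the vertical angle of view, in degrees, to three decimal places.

0.921°

Angle of view α = 2·arctan(h/2f) with h = 7.41 mm and f = 461 mm.
h/2f = 0.00804; arctan(0.00804) ≈ 0.4605°, so α ≈ 0.9209°.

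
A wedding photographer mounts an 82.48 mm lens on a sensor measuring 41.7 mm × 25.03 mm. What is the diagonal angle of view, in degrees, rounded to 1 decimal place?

Sensor diagonal = √(41.7² + 25.03²) = √2365.3909 ≈ 48.6353 mm.
Angle of view α = 2·arctan(d/2f) with d = 48.6353 mm and f = 82.48 mm.
d/2f = 0.29483; arctan(0.29483) ≈ 16.4271°, so α ≈ 32.8543°.

32.9°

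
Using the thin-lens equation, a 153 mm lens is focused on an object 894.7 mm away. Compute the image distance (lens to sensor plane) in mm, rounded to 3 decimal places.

184.561 mm

1/dᵢ = 1/f − 1/dₒ = 1/153 − 1/894.7 = 0.0054183 mm⁻¹.
dᵢ = 1/0.0054183 ≈ 184.5613 mm.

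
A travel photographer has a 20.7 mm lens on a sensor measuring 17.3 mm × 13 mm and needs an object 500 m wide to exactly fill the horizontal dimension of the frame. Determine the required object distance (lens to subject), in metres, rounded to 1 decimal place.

W: 500 m = 500000 mm.
Magnification m = w/W = dᵢ/dₒ; combined with 1/f = 1/dₒ + 1/dᵢ this gives dₒ = f·(1 + W/w).
dₒ = 20.7 mm × (1 + 500000/17.3) = 20.7 × 28902.7341 ≈ 598286.596 mm = 598.287 m.

598.3 m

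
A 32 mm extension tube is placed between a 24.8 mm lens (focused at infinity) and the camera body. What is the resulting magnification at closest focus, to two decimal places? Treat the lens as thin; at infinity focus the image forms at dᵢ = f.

1.29×

The tube moves the image plane from f to f + e, so dᵢ = 24.8 + 32 = 56.8 mm. Focus is achieved when 1/f = 1/dₒ + 1/dᵢ, giving dₒ = 1/(1/f − 1/(f+e)).
Magnification m = dᵢ/dₒ = (f+e)·(1/f − 1/(f+e)) = e/f = 32/24.8 ≈ 1.2903.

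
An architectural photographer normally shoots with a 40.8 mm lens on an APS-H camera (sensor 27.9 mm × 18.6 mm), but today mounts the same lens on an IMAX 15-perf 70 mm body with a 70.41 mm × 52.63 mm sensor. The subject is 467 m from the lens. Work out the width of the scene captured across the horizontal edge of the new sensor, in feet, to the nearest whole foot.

The focal length stays 40.8 mm; the relevant sensor dimension is now w = 70.41 mm. Object distance dₒ = 467 m = 467000 mm.
Thin-lens field width W = w·(dₒ − f)/f = 70.41 × (467000 − 40.8)/40.8 ≈ 805847.972 mm = 805847.972/304.8 ft = 2643.86 ft.

2644 ft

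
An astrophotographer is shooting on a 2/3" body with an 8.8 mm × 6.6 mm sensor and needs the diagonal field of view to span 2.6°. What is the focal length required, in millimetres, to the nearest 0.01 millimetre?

Sensor diagonal = √(8.8² + 6.6²) = √121.0000 ≈ 11.0000 mm.
From α = 2·arctan(d/2f) we get f = d / (2·tan(α/2)).
With d = 11.0000 mm and α/2 = 1.3°, tan(α/2) ≈ 0.02269, so f ≈ 11.0000 / 0.04539 ≈ 242.3636 mm.

242.36 mm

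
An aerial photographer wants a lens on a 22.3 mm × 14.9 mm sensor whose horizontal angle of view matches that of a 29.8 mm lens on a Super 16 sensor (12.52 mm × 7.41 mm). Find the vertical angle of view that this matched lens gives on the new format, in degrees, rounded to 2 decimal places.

15.98°

Equal horizontal AOV ⇒ f₂ = f₁ · 22.3/12.52 = 29.8 × 1.78115 ≈ 53.0783 mm.
Vertical AOV on the new format = 2·arctan(14.9 / (2 × 53.0783)) = 2·arctan(0.14036) ≈ 15.9795°.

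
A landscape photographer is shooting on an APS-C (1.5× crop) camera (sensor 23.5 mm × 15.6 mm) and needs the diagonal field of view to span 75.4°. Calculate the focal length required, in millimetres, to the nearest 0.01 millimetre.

Sensor diagonal = √(23.5² + 15.6²) = √795.6100 ≈ 28.2066 mm.
From α = 2·arctan(d/2f) we get f = d / (2·tan(α/2)).
With d = 28.2066 mm and α/2 = 37.7°, tan(α/2) ≈ 0.77289, so f ≈ 28.2066 / 1.54578 ≈ 18.2475 mm.

18.25 mm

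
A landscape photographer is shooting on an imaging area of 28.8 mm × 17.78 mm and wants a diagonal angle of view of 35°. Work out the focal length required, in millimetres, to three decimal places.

Sensor diagonal = √(28.8² + 17.78²) = √1145.5684 ≈ 33.8462 mm.
From α = 2·arctan(d/2f) we get f = d / (2·tan(α/2)).
With d = 33.8462 mm and α/2 = 17.5°, tan(α/2) ≈ 0.31530, so f ≈ 33.8462 / 0.63060 ≈ 53.6733 mm.

53.673 mm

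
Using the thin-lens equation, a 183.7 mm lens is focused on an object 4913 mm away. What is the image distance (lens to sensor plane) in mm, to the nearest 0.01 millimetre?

1/dᵢ = 1/f − 1/dₒ = 1/183.7 − 1/4913 = 0.0052401 mm⁻¹.
dᵢ = 1/0.0052401 ≈ 190.8355 mm.

190.84 mm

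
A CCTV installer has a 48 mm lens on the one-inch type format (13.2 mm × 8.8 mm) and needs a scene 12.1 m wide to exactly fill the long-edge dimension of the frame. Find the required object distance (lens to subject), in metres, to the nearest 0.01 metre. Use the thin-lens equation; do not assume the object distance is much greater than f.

W: 12.1 m = 12100 mm.
Magnification m = w/W = dᵢ/dₒ; combined with 1/f = 1/dₒ + 1/dᵢ this gives dₒ = f·(1 + W/w).
dₒ = 48 mm × (1 + 12100/13.2) = 48 × 917.6667 ≈ 44048.000 mm = 44.048 m.

44.05 m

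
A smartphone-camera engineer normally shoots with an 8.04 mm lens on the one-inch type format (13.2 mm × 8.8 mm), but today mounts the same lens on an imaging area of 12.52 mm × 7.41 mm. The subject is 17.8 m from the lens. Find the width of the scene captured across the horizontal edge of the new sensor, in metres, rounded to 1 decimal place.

27.7 m

The focal length stays 8.04 mm; the relevant sensor dimension is now w = 12.52 mm. Object distance dₒ = 17.8 m = 17800 mm.
Thin-lens field width W = w·(dₒ − f)/f = 12.52 × (17800 − 8.04)/8.04 ≈ 27705.888 mm = 27.7059 m.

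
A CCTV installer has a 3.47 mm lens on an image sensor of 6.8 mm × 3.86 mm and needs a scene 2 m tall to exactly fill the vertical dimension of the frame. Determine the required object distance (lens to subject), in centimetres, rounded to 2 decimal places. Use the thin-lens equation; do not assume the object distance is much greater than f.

180.14 cm

W: 2 m = 2000 mm.
Magnification m = h/W = dᵢ/dₒ; combined with 1/f = 1/dₒ + 1/dᵢ this gives dₒ = f·(1 + W/h).
dₒ = 3.47 mm × (1 + 2000/3.86) = 3.47 × 519.1347 ≈ 1801.397 mm = 180.14 cm.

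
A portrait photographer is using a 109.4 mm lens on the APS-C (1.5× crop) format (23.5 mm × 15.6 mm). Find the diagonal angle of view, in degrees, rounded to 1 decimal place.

Sensor diagonal = √(23.5² + 15.6²) = √795.6100 ≈ 28.2066 mm.
Angle of view α = 2·arctan(d/2f) with d = 28.2066 mm and f = 109.4 mm.
d/2f = 0.12891; arctan(0.12891) ≈ 7.3458°, so α ≈ 14.6915°.

14.7°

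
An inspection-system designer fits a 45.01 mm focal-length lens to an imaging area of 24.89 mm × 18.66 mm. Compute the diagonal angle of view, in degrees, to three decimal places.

Sensor diagonal = √(24.89² + 18.66²) = √967.7077 ≈ 31.1080 mm.
Angle of view α = 2·arctan(d/2f) with d = 31.1080 mm and f = 45.01 mm.
d/2f = 0.34557; arctan(0.34557) ≈ 19.0635°, so α ≈ 38.1270°.

38.127°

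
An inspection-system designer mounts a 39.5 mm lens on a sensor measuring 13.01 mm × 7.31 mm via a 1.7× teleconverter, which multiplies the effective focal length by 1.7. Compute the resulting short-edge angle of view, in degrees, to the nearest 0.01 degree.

6.23°

Effective focal length f = 39.5 × 1.7 = 67.15 mm.
α = 2·arctan(7.31 / (2 × 67.15)) = 2·arctan(0.05443) ≈ 6.2311°.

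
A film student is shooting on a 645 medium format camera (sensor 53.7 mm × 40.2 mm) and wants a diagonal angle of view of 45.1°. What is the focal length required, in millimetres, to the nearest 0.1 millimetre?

Sensor diagonal = √(53.7² + 40.2²) = √4499.7300 ≈ 67.0800 mm.
From α = 2·arctan(d/2f) we get f = d / (2·tan(α/2)).
With d = 67.0800 mm and α/2 = 22.55°, tan(α/2) ≈ 0.41524, so f ≈ 67.0800 / 0.83047 ≈ 80.7733 mm.

80.8 mm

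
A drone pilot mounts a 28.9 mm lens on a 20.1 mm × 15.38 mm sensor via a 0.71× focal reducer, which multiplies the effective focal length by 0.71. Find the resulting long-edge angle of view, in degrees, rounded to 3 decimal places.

Effective focal length f = 28.9 × 0.71 = 20.519 mm.
α = 2·arctan(20.1 / (2 × 20.519)) = 2·arctan(0.48979) ≈ 52.1903°.

52.190°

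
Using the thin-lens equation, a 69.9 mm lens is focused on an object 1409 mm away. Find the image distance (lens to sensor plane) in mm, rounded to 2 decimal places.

73.55 mm

1/dᵢ = 1/f − 1/dₒ = 1/69.9 − 1/1409 = 0.0135964 mm⁻¹.
dᵢ = 1/0.0135964 ≈ 73.5487 mm.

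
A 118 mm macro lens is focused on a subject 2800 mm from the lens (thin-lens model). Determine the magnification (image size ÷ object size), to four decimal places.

0.0440×

Thin lens: 1/f = 1/dₒ + 1/dᵢ → 1/dᵢ = 1/118 − 1/2800 = 0.0081174 mm⁻¹, so dᵢ ≈ 123.1916 mm.
Magnification m = dᵢ/dₒ = 123.1916/2800 ≈ 0.04400.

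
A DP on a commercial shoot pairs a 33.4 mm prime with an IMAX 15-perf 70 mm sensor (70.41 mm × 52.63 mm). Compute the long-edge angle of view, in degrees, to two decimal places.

93.01°

Angle of view α = 2·arctan(w/2f) with w = 70.41 mm and f = 33.4 mm.
w/2f = 1.05404; arctan(1.05404) ≈ 46.5071°, so α ≈ 93.0142°.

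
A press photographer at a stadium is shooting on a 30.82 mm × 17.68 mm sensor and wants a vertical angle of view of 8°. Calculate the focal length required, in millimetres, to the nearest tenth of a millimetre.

From α = 2·arctan(h/2f) we get f = h / (2·tan(α/2)).
With h = 17.68 mm and α/2 = 4°, tan(α/2) ≈ 0.06993, so f ≈ 17.68 / 0.13985 ≈ 126.4179 mm.

126.4 mm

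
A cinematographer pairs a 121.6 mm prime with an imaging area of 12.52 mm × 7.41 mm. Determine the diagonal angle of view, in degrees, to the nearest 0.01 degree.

Sensor diagonal = √(12.52² + 7.41²) = √211.6585 ≈ 14.5485 mm.
Angle of view α = 2·arctan(d/2f) with d = 14.5485 mm and f = 121.6 mm.
d/2f = 0.05982; arctan(0.05982) ≈ 3.4234°, so α ≈ 6.8468°.

6.85°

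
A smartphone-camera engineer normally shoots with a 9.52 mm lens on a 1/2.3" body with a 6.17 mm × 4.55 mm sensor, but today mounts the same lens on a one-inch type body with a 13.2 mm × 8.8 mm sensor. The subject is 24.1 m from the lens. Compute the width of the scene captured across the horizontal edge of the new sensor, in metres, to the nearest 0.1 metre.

33.4 m

The focal length stays 9.52 mm; the relevant sensor dimension is now w = 13.2 mm. Object distance dₒ = 24.1 m = 24100 mm.
Thin-lens field width W = w·(dₒ − f)/f = 13.2 × (24100 − 9.52)/9.52 ≈ 33402.766 mm = 33.4028 m.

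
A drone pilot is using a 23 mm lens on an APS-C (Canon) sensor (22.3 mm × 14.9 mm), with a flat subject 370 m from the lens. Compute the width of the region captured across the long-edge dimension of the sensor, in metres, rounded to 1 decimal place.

dₒ: 370 m = 370000 mm.
Similar triangles through the lens centre give W/dₒ = w/dᵢ; with 1/f = 1/dₒ + 1/dᵢ this gives W = w·(dₒ − f)/f.
W = 22.3 mm × (370000 − 23) / 23 = 22.3 × 16085.9565 ≈ 358716.830 mm = 358.717 m.

358.7 m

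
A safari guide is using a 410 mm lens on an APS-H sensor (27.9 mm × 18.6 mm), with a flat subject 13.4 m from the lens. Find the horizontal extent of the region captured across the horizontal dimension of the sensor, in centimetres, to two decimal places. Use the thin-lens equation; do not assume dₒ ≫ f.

88.40 cm

dₒ: 13.4 m = 13400 mm.
Similar triangles through the lens centre give W/dₒ = w/dᵢ; with 1/f = 1/dₒ + 1/dᵢ this gives W = w·(dₒ − f)/f.
W = 27.9 mm × (13400 − 410) / 410 = 27.9 × 31.6829 ≈ 883.954 mm = 88.3954 cm.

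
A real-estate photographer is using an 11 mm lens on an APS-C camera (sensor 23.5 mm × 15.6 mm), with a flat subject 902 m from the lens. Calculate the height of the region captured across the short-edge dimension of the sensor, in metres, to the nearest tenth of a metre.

dₒ: 902 m = 902000 mm.
Similar triangles through the lens centre give W/dₒ = h/dᵢ; with 1/f = 1/dₒ + 1/dᵢ this gives W = h·(dₒ − f)/f.
W = 15.6 mm × (902000 − 11) / 11 = 15.6 × 81999.0000 ≈ 1279184.400 mm = 1279.18 m.

1279.2 m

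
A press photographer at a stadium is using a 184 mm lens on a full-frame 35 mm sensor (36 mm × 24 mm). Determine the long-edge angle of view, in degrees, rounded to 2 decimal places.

11.17°

Angle of view α = 2·arctan(w/2f) with w = 36 mm and f = 184 mm.
w/2f = 0.09783; arctan(0.09783) ≈ 5.5872°, so α ≈ 11.1745°.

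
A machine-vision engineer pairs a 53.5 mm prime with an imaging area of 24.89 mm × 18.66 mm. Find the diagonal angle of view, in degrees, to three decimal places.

32.421°

Sensor diagonal = √(24.89² + 18.66²) = √967.7077 ≈ 31.1080 mm.
Angle of view α = 2·arctan(d/2f) with d = 31.1080 mm and f = 53.5 mm.
d/2f = 0.29073; arctan(0.29073) ≈ 16.2107°, so α ≈ 32.4214°.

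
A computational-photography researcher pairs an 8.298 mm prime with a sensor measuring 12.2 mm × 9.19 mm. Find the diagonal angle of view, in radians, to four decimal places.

1.4879 rad

Sensor diagonal = √(12.2² + 9.19²) = √233.2961 ≈ 15.2740 mm.
Angle of view α = 2·arctan(d/2f) with d = 15.2740 mm and f = 8.298 mm.
d/2f = 0.92034; arctan(0.92034) ≈ 0.7439 rad, so α ≈ 1.4879 rad.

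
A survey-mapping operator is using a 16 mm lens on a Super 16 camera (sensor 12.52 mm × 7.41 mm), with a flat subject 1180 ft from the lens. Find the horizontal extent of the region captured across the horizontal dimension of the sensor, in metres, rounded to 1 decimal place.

281.4 m

dₒ: 1180 ft × 304.8 mm/ft = 359663.99 mm.
Similar triangles through the lens centre give W/dₒ = w/dᵢ; with 1/f = 1/dₒ + 1/dᵢ this gives W = w·(dₒ − f)/f.
W = 12.52 mm × (359664 − 16) / 16 = 12.52 × 22477.9993 ≈ 281424.551 mm = 281.425 m.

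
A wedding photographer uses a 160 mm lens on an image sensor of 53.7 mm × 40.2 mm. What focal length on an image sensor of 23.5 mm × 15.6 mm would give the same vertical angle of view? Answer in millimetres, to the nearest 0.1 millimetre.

Equal angle of view means equal height/f ratio, so f₂ = f₁ · (height₂/height₁) = 160 × 15.6/40.2.
f₂ = 160 × 0.38806 ≈ 62.090 mm.

62.1 mm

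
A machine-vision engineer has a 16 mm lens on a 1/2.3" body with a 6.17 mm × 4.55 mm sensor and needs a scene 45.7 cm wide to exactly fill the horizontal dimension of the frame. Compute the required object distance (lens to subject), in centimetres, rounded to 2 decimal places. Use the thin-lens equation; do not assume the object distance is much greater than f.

W: 45.7 cm = 457 mm.
Magnification m = w/W = dᵢ/dₒ; combined with 1/f = 1/dₒ + 1/dᵢ this gives dₒ = f·(1 + W/w).
dₒ = 16 mm × (1 + 457/6.17) = 16 × 75.0681 ≈ 1201.089 mm = 120.109 cm.

120.11 cm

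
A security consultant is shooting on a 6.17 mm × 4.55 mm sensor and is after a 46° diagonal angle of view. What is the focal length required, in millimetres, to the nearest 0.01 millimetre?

9.03 mm

Sensor diagonal = √(6.17² + 4.55²) = √58.7714 ≈ 7.6663 mm.
From α = 2·arctan(d/2f) we get f = d / (2·tan(α/2)).
With d = 7.6663 mm and α/2 = 23°, tan(α/2) ≈ 0.42447, so f ≈ 7.6663 / 0.84895 ≈ 9.0303 mm.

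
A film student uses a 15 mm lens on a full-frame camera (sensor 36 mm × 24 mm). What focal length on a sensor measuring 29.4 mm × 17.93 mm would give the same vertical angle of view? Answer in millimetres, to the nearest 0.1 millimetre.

Equal angle of view means equal height/f ratio, so f₂ = f₁ · (height₂/height₁) = 15 × 17.93/24.
f₂ = 15 × 0.74708 ≈ 11.206 mm.

11.2 mm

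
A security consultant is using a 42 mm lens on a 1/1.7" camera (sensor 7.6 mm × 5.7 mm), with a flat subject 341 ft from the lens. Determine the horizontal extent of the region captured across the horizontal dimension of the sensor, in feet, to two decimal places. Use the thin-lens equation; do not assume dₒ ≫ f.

dₒ: 341 ft × 304.8 mm/ft = 103936.80 mm.
Similar triangles through the lens centre give W/dₒ = w/dᵢ; with 1/f = 1/dₒ + 1/dᵢ this gives W = w·(dₒ − f)/f.
W = 7.6 mm × (103937 − 42) / 42 = 7.6 × 2473.6856 ≈ 18800.011 mm = 18800.011/304.8 ft = 61.6798 ft.

61.68 ft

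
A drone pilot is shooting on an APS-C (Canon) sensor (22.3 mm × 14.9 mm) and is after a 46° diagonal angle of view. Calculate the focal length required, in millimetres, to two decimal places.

31.59 mm

Sensor diagonal = √(22.3² + 14.9²) = √719.3000 ≈ 26.8198 mm.
From α = 2·arctan(d/2f) we get f = d / (2·tan(α/2)).
With d = 26.8198 mm and α/2 = 23°, tan(α/2) ≈ 0.42447, so f ≈ 26.8198 / 0.84895 ≈ 31.5917 mm.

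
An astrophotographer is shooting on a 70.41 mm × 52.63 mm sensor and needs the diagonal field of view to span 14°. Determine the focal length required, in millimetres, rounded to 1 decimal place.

Sensor diagonal = √(70.41² + 52.63²) = √7727.4850 ≈ 87.9061 mm.
From α = 2·arctan(d/2f) we get f = d / (2·tan(α/2)).
With d = 87.9061 mm and α/2 = 7°, tan(α/2) ≈ 0.12278, so f ≈ 87.9061 / 0.24557 ≈ 357.9689 mm.

358.0 mm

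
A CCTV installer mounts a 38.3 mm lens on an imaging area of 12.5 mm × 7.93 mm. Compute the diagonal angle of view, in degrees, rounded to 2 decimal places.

Sensor diagonal = √(12.5² + 7.93²) = √219.1349 ≈ 14.8032 mm.
Angle of view α = 2·arctan(d/2f) with d = 14.8032 mm and f = 38.3 mm.
d/2f = 0.19325; arctan(0.19325) ≈ 10.9378°, so α ≈ 21.8755°.

21.88°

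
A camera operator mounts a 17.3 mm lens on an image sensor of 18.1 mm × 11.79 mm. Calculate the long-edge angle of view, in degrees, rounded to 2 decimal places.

55.23°

Angle of view α = 2·arctan(w/2f) with w = 18.1 mm and f = 17.3 mm.
w/2f = 0.52312; arctan(0.52312) ≈ 27.6150°, so α ≈ 55.2301°.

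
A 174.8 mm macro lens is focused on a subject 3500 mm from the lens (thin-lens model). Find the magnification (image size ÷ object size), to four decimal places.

0.0526×

Thin lens: 1/f = 1/dₒ + 1/dᵢ → 1/dᵢ = 1/174.8 − 1/3500 = 0.0054351 mm⁻¹, so dᵢ ≈ 183.9889 mm.
Magnification m = dᵢ/dₒ = 183.9889/3500 ≈ 0.05257.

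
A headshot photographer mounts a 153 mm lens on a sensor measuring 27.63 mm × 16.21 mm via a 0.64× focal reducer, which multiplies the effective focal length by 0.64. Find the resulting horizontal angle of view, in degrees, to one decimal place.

Effective focal length f = 153 × 0.64 = 97.92 mm.
α = 2·arctan(27.63 / (2 × 97.92)) = 2·arctan(0.14108) ≈ 16.0611°.

16.1°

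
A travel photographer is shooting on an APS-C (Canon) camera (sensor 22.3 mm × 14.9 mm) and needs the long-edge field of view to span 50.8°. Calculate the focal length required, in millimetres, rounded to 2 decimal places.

23.48 mm

From α = 2·arctan(w/2f) we get f = w / (2·tan(α/2)).
With w = 22.3 mm and α/2 = 25.4°, tan(α/2) ≈ 0.47483, so f ≈ 22.3 / 0.94967 ≈ 23.4818 mm.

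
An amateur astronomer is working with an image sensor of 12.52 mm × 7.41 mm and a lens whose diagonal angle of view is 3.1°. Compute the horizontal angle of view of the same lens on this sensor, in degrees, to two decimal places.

Sensor diagonal = √(12.52² + 7.41²) = √211.6585 ≈ 14.5485 mm.
From the diagonal AOV: f = 14.5485 / (2·tan(1.55°)) = 14.5485 / 0.05412 ≈ 268.8270 mm.
Horizontal AOV = 2·arctan(12.52 / (2 × 268.8270)) = 2·arctan(0.02329) ≈ 2.6679°.

2.67°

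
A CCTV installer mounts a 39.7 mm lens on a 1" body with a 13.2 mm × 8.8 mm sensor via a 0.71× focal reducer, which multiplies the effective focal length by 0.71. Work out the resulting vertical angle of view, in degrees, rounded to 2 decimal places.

Effective focal length f = 39.7 × 0.71 = 28.187 mm.
α = 2·arctan(8.8 / (2 × 28.187)) = 2·arctan(0.15610) ≈ 17.7446°.

17.74°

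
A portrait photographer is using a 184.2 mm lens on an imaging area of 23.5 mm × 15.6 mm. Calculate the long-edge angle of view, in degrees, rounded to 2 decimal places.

Angle of view α = 2·arctan(w/2f) with w = 23.5 mm and f = 184.2 mm.
w/2f = 0.06379; arctan(0.06379) ≈ 3.6499°, so α ≈ 7.2998°.

7.30°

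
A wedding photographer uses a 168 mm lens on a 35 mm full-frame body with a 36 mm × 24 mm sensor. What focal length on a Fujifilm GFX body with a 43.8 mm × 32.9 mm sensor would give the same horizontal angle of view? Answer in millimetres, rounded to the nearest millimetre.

Equal angle of view means equal width/f ratio, so f₂ = f₁ · (width₂/width₁) = 168 × 43.8/36.
f₂ = 168 × 1.21667 ≈ 204.400 mm.

204 mm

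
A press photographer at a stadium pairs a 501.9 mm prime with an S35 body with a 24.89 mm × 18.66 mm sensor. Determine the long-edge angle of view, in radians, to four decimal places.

0.0496 rad

Angle of view α = 2·arctan(w/2f) with w = 24.89 mm and f = 501.9 mm.
w/2f = 0.02480; arctan(0.02480) ≈ 0.0248 rad, so α ≈ 0.0496 rad.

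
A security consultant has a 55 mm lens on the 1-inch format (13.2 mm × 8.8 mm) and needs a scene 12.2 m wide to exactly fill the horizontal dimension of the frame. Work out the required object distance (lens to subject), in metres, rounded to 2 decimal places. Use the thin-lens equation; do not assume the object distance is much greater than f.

W: 12.2 m = 12200 mm.
Magnification m = w/W = dᵢ/dₒ; combined with 1/f = 1/dₒ + 1/dᵢ this gives dₒ = f·(1 + W/w).
dₒ = 55 mm × (1 + 12200/13.2) = 55 × 925.2424 ≈ 50888.333 mm = 50.8883 m.

50.89 m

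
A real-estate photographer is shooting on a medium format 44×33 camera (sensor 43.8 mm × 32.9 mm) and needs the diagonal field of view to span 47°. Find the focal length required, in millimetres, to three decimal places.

Sensor diagonal = √(43.8² + 32.9²) = √3000.8500 ≈ 54.7800 mm.
From α = 2·arctan(d/2f) we get f = d / (2·tan(α/2)).
With d = 54.7800 mm and α/2 = 23.5°, tan(α/2) ≈ 0.43481, so f ≈ 54.7800 / 0.86962 ≈ 62.9927 mm.

62.993 mm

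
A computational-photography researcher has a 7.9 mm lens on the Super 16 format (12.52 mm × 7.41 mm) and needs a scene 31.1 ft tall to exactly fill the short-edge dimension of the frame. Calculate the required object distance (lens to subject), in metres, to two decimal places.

10.11 m

W: 31.1 ft × 304.8 mm/ft = 9479.28 mm.
Magnification m = h/W = dᵢ/dₒ; combined with 1/f = 1/dₒ + 1/dᵢ this gives dₒ = f·(1 + W/h).
dₒ = 7.9 mm × (1 + 9479.28/7.41) = 7.9 × 1280.2550 ≈ 10114.015 mm = 10.114 m.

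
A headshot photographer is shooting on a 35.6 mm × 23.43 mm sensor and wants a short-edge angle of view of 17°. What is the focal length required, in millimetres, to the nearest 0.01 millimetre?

78.39 mm

From α = 2·arctan(h/2f) we get f = h / (2·tan(α/2)).
With h = 23.43 mm and α/2 = 8.5°, tan(α/2) ≈ 0.14945, so f ≈ 23.43 / 0.29890 ≈ 78.3869 mm.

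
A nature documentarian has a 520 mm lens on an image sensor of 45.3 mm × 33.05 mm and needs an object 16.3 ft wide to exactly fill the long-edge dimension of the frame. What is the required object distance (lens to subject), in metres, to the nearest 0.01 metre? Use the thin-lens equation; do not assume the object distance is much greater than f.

W: 16.3 ft × 304.8 mm/ft = 4968.24 mm.
Magnification m = w/W = dᵢ/dₒ; combined with 1/f = 1/dₒ + 1/dᵢ this gives dₒ = f·(1 + W/w).
dₒ = 520 mm × (1 + 4968.24/45.3) = 520 × 110.6742 ≈ 57550.568 mm = 57.5506 m.

57.55 m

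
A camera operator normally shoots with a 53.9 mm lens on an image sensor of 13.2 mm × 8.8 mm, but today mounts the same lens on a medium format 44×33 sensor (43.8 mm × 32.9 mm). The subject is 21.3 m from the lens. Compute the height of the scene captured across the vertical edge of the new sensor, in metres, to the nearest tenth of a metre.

The focal length stays 53.9 mm; the relevant sensor dimension is now h = 32.9 mm. Object distance dₒ = 21.3 m = 21300 mm.
Thin-lens field height W = h·(dₒ − f)/f = 32.9 × (21300 − 53.9)/53.9 ≈ 12968.399 mm = 12.9684 m.

13.0 m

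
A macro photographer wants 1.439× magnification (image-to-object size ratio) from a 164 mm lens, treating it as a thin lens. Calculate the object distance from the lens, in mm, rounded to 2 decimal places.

With m = dᵢ/dₒ and 1/f = 1/dₒ + 1/dᵢ, substituting dᵢ = m·dₒ gives 1/f = (1 + 1/m)/dₒ, hence dₒ = f·(1 + 1/m).
dₒ = 164 × (1 + 1/1.439) = 164 × 1.69493 ≈ 277.968 mm.

277.97 mm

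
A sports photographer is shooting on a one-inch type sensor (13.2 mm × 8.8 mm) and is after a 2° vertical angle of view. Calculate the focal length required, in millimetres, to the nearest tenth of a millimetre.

From α = 2·arctan(h/2f) we get f = h / (2·tan(α/2)).
With h = 8.8 mm and α/2 = 1°, tan(α/2) ≈ 0.01746, so f ≈ 8.8 / 0.03491 ≈ 252.0758 mm.

252.1 mm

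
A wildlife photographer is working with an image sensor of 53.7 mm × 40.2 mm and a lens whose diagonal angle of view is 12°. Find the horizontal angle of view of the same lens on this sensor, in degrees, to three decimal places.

9.619°

Sensor diagonal = √(53.7² + 40.2²) = √4499.7300 ≈ 67.0800 mm.
From the diagonal AOV: f = 67.0800 / (2·tan(6°)) = 67.0800 / 0.21021 ≈ 319.1119 mm.
Horizontal AOV = 2·arctan(53.7 / (2 × 319.1119)) = 2·arctan(0.08414) ≈ 9.6190°.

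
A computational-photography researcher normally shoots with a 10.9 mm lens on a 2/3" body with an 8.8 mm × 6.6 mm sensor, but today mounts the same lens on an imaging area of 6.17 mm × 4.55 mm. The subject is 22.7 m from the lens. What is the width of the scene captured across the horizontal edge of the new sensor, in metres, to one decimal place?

The focal length stays 10.9 mm; the relevant sensor dimension is now w = 6.17 mm. Object distance dₒ = 22.7 m = 22700 mm.
Thin-lens field width W = w·(dₒ − f)/f = 6.17 × (22700 − 10.9)/10.9 ≈ 12843.280 mm = 12.8433 m.

12.8 m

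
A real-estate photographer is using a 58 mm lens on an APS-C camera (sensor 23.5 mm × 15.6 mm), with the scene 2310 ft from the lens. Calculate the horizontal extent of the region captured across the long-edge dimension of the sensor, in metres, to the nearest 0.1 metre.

dₒ: 2310 ft × 304.8 mm/ft = 704087.98 mm.
Similar triangles through the lens centre give W/dₒ = w/dᵢ; with 1/f = 1/dₒ + 1/dᵢ this gives W = w·(dₒ − f)/f.
W = 23.5 mm × (704088 − 58) / 58 = 23.5 × 12138.4479 ≈ 285253.525 mm = 285.254 m.

285.3 m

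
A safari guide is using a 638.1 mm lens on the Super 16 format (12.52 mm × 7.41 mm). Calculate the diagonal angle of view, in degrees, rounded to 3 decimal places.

Sensor diagonal = √(12.52² + 7.41²) = √211.6585 ≈ 14.5485 mm.
Angle of view α = 2·arctan(d/2f) with d = 14.5485 mm and f = 638.1 mm.
d/2f = 0.01140; arctan(0.01140) ≈ 0.6531°, so α ≈ 1.3063°.

1.306°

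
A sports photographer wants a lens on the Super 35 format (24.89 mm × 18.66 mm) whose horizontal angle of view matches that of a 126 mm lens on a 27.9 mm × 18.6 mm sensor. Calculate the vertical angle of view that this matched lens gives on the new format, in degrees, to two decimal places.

Equal horizontal AOV ⇒ f₂ = f₁ · 24.89/27.9 = 126 × 0.89211 ≈ 112.4065 mm.
Vertical AOV on the new format = 2·arctan(18.66 / (2 × 112.4065)) = 2·arctan(0.08300) ≈ 9.4896°.

9.49°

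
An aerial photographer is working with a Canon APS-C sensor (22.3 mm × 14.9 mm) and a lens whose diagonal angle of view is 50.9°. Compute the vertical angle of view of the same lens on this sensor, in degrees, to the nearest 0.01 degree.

29.62°

Sensor diagonal = √(22.3² + 14.9²) = √719.3000 ≈ 26.8198 mm.
From the diagonal AOV: f = 26.8198 / (2·tan(25.45°)) = 26.8198 / 0.95181 ≈ 28.1777 mm.
Vertical AOV = 2·arctan(14.9 / (2 × 28.1777)) = 2·arctan(0.26439) ≈ 29.6195°.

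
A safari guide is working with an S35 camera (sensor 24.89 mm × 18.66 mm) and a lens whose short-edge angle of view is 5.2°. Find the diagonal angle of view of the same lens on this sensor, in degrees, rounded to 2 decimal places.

8.66°

From the short-edge AOV: f = 18.66 / (2·tan(2.6°)) = 18.66 / 0.09082 ≈ 205.4626 mm.
Sensor diagonal = √(24.89² + 18.66²) = √967.7077 ≈ 31.1080 mm.
Diagonal AOV = 2·arctan(31.1080 / (2 × 205.4626)) = 2·arctan(0.07570) ≈ 8.6583°.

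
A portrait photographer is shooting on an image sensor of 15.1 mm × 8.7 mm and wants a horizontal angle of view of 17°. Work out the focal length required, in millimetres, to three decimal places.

From α = 2·arctan(w/2f) we get f = w / (2·tan(α/2)).
With w = 15.1 mm and α/2 = 8.5°, tan(α/2) ≈ 0.14945, so f ≈ 15.1 / 0.29890 ≈ 50.5182 mm.

50.518 mm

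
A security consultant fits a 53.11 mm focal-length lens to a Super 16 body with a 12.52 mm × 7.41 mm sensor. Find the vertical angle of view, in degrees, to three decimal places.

7.981°

Angle of view α = 2·arctan(h/2f) with h = 7.41 mm and f = 53.11 mm.
h/2f = 0.06976; arctan(0.06976) ≈ 3.9905°, so α ≈ 7.9811°.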